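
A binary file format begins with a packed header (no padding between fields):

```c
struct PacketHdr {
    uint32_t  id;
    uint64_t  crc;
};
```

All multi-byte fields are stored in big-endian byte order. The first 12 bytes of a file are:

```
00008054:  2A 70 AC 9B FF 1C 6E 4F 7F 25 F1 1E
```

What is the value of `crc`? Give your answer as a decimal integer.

`crc` follows `id` (4 bytes), so it starts at byte offset 4 and occupies 8 bytes.
Bytes at offsets 4..11: FF 1C 6E 4F 7F 25 F1 1E.
Big-endian: lowest address holds the most-significant byte.
The bytes are already most-significant first: 0xFF1C6E4F7F25F11E.
0xFF1C6E4F7F25F11E = 18382689066734186782.

18382689066734186782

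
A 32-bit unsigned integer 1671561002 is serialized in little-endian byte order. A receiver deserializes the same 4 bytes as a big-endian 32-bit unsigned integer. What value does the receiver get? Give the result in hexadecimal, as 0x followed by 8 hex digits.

1671561002 in 32-bit hexadecimal is 0x63A1FF2A.
Stored little-endian, the bytes at ascending addresses are 2A FF A1 63.
Read back as big-endian, the last byte is least significant, giving 0x2AFFA163.

0x2AFFA163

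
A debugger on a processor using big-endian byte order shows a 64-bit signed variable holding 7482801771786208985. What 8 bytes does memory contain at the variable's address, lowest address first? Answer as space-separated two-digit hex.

67 D8 40 90 DB FB 06 D9

7482801771786208985 in hexadecimal, padded to 64 bits, is 0x67D84090DBFB06D9.
Split into bytes (most-significant first): 67 D8 40 90 DB FB 06 D9.
Big-endian: lowest address holds the most-significant byte.
So the memory order matches the most-significant-first order: 67 D8 40 90 DB FB 06 D9.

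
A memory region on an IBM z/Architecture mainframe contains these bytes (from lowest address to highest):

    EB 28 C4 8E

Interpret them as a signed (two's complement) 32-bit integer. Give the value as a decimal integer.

Big-endian stores the most-significant byte at the lowest address.
The bytes are already most-significant first: 0xEB28C48E.
Top bit is set, so as a signed 32-bit value this is 0xEB28C48E − 2^32 = -349649778.

-349649778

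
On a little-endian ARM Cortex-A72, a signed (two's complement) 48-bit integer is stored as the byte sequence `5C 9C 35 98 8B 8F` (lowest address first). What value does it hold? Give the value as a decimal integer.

-123645259834276

Little-endian: lowest address holds the least-significant byte.
Reassemble most-significant byte first: 8F 8B 98 35 9C 5C → 0x8F8B98359C5C.
Top bit is set, so as a signed 48-bit value this is 0x8F8B98359C5C − 2^48 = -123645259834276.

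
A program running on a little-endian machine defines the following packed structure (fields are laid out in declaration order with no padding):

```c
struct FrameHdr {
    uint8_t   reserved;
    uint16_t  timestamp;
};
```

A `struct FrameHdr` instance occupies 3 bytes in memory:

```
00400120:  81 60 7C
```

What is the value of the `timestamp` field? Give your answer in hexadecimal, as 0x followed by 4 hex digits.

0x7C60

`timestamp` follows `reserved` (1 byte), so it starts at byte offset 1 and occupies 2 bytes.
Bytes at offsets 1..2: 60 7C.
Little-endian: lowest address holds the least-significant byte.
Reassemble most-significant byte first: 7C 60 → 0x7C60.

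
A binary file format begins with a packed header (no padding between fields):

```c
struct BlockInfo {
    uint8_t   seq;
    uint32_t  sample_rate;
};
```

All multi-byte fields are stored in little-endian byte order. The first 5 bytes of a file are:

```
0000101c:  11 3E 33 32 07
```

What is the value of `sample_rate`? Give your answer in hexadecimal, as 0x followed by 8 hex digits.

`sample_rate` follows `seq` (1 byte), so it starts at byte offset 1 and occupies 4 bytes.
Bytes at offsets 1..4: 3E 33 32 07.
Little-endian stores the least-significant byte at the lowest address.
Reassemble most-significant byte first: 07 32 33 3E → 0x0732333E.

0x0732333E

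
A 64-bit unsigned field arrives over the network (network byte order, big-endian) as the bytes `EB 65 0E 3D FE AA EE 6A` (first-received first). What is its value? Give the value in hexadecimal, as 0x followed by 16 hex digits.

In big-endian order the high byte comes first in memory.
The bytes are already most-significant first: 0xEB650E3DFEAAEE6A.

0xEB650E3DFEAAEE6A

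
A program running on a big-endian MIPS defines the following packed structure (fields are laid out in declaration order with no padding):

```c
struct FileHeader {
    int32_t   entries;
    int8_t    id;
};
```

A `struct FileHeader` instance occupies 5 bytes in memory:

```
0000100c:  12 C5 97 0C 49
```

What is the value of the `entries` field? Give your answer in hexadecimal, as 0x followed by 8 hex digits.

`entries` is the first field, at byte offset 0, occupying 4 bytes.
Bytes at offsets 0..3: 12 C5 97 0C.
Big-endian stores the most-significant byte at the lowest address.
The bytes are already most-significant first: 0x12C5970C.

0x12C5970C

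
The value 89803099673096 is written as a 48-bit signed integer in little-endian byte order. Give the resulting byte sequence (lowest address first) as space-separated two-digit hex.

08 12 DB E9 AC 51

89803099673096 in hexadecimal, padded to 48 bits, is 0x51ACE9DB1208.
Split into bytes (most-significant first): 51 AC E9 DB 12 08.
Little-endian: lowest address holds the least-significant byte.
So at ascending addresses the bytes are 08 12 DB E9 AC 51.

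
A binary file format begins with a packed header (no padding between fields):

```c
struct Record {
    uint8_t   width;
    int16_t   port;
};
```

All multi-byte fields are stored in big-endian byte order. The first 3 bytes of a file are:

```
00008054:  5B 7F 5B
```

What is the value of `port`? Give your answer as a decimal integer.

`port` follows `width` (1 byte), so it starts at byte offset 1 and occupies 2 bytes.
Bytes at offsets 1..2: 7F 5B.
Big-endian stores the most-significant byte at the lowest address.
The bytes are already most-significant first: 0x7F5B.
0x7F5B = 32603.

32603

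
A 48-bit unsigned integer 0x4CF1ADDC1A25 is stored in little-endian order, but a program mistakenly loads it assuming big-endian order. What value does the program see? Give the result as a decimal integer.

Stored little-endian, the bytes at ascending addresses are 25 1A DC AD F1 4C.
Read back as big-endian, the last byte is least significant, giving 0x251ADCADF14C.
0x251ADCADF14C = 40797301764428.

40797301764428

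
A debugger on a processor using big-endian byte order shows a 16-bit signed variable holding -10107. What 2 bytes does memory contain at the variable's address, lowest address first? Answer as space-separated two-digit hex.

D8 85

Two's complement of -10107 in 16 bits: 10107 = 0x277B; invert → 0xD884; add 1 → 0xD885.
Split into bytes (most-significant first): D8 85.
Big-endian stores the most-significant byte at the lowest address.
So the memory order matches the most-significant-first order: D8 85.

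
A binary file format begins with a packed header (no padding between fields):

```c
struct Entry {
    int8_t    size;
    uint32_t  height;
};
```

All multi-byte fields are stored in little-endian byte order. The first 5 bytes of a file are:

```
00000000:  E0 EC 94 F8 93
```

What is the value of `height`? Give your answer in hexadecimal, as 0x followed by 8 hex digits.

`height` follows `size` (1 byte), so it starts at byte offset 1 and occupies 4 bytes.
Bytes at offsets 1..4: EC 94 F8 93.
In little-endian order the low byte comes first in memory.
Reassemble most-significant byte first: 93 F8 94 EC → 0x93F894EC.

0x93F894EC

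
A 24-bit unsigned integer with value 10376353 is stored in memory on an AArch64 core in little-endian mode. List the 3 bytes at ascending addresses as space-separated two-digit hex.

A1 54 9E

10376353 in hexadecimal, padded to 24 bits, is 0x9E54A1.
Split into bytes (most-significant first): 9E 54 A1.
In little-endian order the low byte comes first in memory.
So at ascending addresses the bytes are A1 54 9E.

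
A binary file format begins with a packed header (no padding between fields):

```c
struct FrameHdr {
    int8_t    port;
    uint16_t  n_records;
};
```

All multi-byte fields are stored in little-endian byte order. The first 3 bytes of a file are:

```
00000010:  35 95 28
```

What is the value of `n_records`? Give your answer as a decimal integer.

`n_records` follows `port` (1 byte), so it starts at byte offset 1 and occupies 2 bytes.
Bytes at offsets 1..2: 95 28.
Little-endian: lowest address holds the least-significant byte.
Reassemble most-significant byte first: 28 95 → 0x2895.
0x2895 = 10389.

10389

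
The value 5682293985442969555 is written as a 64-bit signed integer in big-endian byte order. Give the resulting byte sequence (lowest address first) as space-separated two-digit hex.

4E DB 90 46 0F AA B7 D3

5682293985442969555 in hexadecimal, padded to 64 bits, is 0x4EDB90460FAAB7D3.
Split into bytes (most-significant first): 4E DB 90 46 0F AA B7 D3.
Big-endian stores the most-significant byte at the lowest address.
So the memory order matches the most-significant-first order: 4E DB 90 46 0F AA B7 D3.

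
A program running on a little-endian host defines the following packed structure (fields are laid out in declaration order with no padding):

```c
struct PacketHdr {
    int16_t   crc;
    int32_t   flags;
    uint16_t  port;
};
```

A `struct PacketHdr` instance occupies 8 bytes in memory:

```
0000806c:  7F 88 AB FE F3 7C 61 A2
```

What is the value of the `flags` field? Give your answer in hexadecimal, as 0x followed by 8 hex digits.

`flags` follows `crc` (2 bytes), so it starts at byte offset 2 and occupies 4 bytes.
Bytes at offsets 2..5: AB FE F3 7C.
In little-endian order the low byte comes first in memory.
Reassemble most-significant byte first: 7C F3 FE AB → 0x7CF3FEAB.

0x7CF3FEAB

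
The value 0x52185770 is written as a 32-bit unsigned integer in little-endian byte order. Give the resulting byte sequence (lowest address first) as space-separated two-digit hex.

Split into bytes (most-significant first): 52 18 57 70.
In little-endian order the low byte comes first in memory.
So at ascending addresses the bytes are 70 57 18 52.

70 57 18 52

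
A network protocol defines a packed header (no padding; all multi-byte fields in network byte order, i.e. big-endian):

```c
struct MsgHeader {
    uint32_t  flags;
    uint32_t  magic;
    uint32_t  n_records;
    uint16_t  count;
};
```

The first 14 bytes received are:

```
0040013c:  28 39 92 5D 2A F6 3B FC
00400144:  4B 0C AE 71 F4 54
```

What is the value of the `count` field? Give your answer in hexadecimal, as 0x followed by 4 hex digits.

`count` follows `flags` (4 B), `magic` (4 B), `n_records` (4 B), so it starts at offset 4 + 4 + 4 = 12 and occupies 2 bytes.
Bytes at offsets 12..13: F4 54.
Big-endian: lowest address holds the most-significant byte.
The bytes are already most-significant first: 0xF454.

0xF454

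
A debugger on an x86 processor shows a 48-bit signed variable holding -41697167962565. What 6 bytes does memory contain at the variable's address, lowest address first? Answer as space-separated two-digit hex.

Two's complement of -41697167962565 in 48 bits: 41697167962565 = 0x25EC60E271C5; invert → 0xDA139F1D8E3A; add 1 → 0xDA139F1D8E3B.
Split into bytes (most-significant first): DA 13 9F 1D 8E 3B.
In little-endian order the low byte comes first in memory.
So at ascending addresses the bytes are 3B 8E 1D 9F 13 DA.

3B 8E 1D 9F 13 DA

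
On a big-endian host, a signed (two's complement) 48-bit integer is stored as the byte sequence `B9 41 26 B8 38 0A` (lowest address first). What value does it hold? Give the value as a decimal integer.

In big-endian order the high byte comes first in memory.
The bytes are already most-significant first: 0xB94126B8380A.
Top bit is set, so as a signed 48-bit value this is 0xB94126B8380A − 2^48 = -77785503090678.

-77785503090678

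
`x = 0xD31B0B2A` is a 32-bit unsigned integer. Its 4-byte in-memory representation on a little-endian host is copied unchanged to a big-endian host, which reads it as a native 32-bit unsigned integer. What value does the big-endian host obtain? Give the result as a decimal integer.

Stored little-endian, the bytes at ascending addresses are 2A 0B 1B D3.
Read back as big-endian, the last byte is least significant, giving 0x2A0B1BD3.
0x2A0B1BD3 = 705371091.

705371091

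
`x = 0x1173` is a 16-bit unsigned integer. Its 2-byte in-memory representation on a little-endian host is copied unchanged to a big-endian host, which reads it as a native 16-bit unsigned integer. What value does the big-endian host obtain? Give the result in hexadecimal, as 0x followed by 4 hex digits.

Stored little-endian, the bytes at ascending addresses are 73 11.
Read back as big-endian, the last byte is least significant, giving 0x7311.

0x7311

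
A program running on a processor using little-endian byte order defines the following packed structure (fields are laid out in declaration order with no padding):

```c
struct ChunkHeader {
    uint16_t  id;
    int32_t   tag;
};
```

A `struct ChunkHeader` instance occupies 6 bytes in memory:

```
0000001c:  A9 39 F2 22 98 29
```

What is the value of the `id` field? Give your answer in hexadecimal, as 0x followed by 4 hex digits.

`id` is the first field, at byte offset 0, occupying 2 bytes.
Bytes at offsets 0..1: A9 39.
Little-endian: lowest address holds the least-significant byte.
Reassemble most-significant byte first: 39 A9 → 0x39A9.

0x39A9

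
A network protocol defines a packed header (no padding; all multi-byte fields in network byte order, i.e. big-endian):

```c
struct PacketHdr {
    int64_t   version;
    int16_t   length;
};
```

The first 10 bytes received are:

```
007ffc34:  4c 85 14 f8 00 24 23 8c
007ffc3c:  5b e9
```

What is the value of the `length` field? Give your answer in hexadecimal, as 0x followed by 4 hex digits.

`length` follows `version` (8 bytes), so it starts at byte offset 8 and occupies 2 bytes.
Bytes at offsets 8..9: 5B E9.
Big-endian stores the most-significant byte at the lowest address.
The bytes are already most-significant first: 0x5BE9.

0x5BE9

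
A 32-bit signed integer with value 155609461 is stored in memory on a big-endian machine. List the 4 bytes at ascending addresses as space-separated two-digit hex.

09 46 69 75

155609461 in hexadecimal, padded to 32 bits, is 0x09466975.
Split into bytes (most-significant first): 09 46 69 75.
In big-endian order the high byte comes first in memory.
So the memory order matches the most-significant-first order: 09 46 69 75.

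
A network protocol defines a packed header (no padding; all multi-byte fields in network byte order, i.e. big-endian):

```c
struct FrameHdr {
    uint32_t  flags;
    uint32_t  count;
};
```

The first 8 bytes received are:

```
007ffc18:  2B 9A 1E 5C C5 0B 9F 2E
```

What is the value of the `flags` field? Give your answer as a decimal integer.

`flags` is the first field, at byte offset 0, occupying 4 bytes.
Bytes at offsets 0..3: 2B 9A 1E 5C.
In big-endian order the high byte comes first in memory.
The bytes are already most-significant first: 0x2B9A1E5C.
0x2B9A1E5C = 731520604.

731520604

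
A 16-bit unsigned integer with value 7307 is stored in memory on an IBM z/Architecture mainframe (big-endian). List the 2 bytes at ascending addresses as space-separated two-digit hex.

7307 in hexadecimal, padded to 16 bits, is 0x1C8B.
Split into bytes (most-significant first): 1C 8B.
In big-endian order the high byte comes first in memory.
So the memory order matches the most-significant-first order: 1C 8B.

1C 8B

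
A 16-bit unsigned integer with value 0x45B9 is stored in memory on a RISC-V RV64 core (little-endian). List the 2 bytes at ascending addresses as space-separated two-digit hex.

Split into bytes (most-significant first): 45 B9.
In little-endian order the low byte comes first in memory.
So at ascending addresses the bytes are B9 45.

B9 45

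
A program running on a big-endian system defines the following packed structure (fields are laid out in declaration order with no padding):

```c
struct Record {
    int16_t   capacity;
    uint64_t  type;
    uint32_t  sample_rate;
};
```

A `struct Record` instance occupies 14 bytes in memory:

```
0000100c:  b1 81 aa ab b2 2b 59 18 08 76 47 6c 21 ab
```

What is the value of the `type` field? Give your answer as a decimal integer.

`type` follows `capacity` (2 bytes), so it starts at byte offset 2 and occupies 8 bytes.
Bytes at offsets 2..9: AA AB B2 2B 59 18 08 76.
Big-endian: lowest address holds the most-significant byte.
The bytes are already most-significant first: 0xAAABB22B59180876.
0xAAABB22B59180876 = 12298119106713356406.

12298119106713356406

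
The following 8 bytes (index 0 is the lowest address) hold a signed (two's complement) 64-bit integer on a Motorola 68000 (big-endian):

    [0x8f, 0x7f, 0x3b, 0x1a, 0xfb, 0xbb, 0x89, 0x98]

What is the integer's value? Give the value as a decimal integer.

In big-endian order the high byte comes first in memory.
The bytes are already most-significant first: 0x8F7F3B1AFBBB8998.
Top bit is set, so as a signed 64-bit value this is 0x8F7F3B1AFBBB8998 − 2^64 = -8106695817165043304.

-8106695817165043304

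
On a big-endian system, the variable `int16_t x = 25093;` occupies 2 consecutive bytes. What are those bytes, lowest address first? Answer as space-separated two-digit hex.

62 05

25093 in hexadecimal, padded to 16 bits, is 0x6205.
Split into bytes (most-significant first): 62 05.
Big-endian stores the most-significant byte at the lowest address.
So the memory order matches the most-significant-first order: 62 05.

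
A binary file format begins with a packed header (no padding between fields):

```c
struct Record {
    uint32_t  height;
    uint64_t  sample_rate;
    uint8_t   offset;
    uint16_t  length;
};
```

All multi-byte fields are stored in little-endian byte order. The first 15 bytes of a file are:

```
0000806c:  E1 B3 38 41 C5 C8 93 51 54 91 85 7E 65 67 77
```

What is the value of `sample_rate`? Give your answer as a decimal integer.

`sample_rate` follows `height` (4 bytes), so it starts at byte offset 4 and occupies 8 bytes.
Bytes at offsets 4..11: C5 C8 93 51 54 91 85 7E.
Little-endian: lowest address holds the least-significant byte.
Reassemble most-significant byte first: 7E 85 91 54 51 93 C8 C5 → 0x7E8591545193C8C5.
0x7E8591545193C8C5 = 9116852812013357253.

9116852812013357253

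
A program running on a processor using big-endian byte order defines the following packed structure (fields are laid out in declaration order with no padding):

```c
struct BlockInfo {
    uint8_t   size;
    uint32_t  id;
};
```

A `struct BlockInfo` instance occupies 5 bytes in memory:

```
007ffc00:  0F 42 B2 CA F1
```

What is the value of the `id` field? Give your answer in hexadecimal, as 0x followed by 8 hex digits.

0x42B2CAF1

`id` follows `size` (1 byte), so it starts at byte offset 1 and occupies 4 bytes.
Bytes at offsets 1..4: 42 B2 CA F1.
In big-endian order the high byte comes first in memory.
The bytes are already most-significant first: 0x42B2CAF1.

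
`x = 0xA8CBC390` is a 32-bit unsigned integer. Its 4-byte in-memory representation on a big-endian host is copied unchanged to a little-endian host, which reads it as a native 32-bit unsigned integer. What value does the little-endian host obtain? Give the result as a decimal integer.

Stored big-endian, the bytes at ascending addresses are A8 CB C3 90.
Read back as little-endian, the first byte is least significant, giving 0x90C3CBA8.
0x90C3CBA8 = 2428750760.

2428750760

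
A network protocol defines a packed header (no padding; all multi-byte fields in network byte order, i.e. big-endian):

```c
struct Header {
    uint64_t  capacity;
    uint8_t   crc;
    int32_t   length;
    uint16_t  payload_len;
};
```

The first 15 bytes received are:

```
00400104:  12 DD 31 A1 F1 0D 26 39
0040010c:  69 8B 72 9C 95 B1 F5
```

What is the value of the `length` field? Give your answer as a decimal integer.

`length` follows `capacity` (8 B), `crc` (1 B), so it starts at offset 8 + 1 = 9 and occupies 4 bytes.
Bytes at offsets 9..12: 8B 72 9C 95.
In big-endian order the high byte comes first in memory.
The bytes are already most-significant first: 0x8B729C95.
Top bit is set, so as a signed 32-bit value this is 0x8B729C95 − 2^32 = -1955423083.

-1955423083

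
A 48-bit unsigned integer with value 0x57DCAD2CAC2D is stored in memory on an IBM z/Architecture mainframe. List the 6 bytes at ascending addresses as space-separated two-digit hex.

57 DC AD 2C AC 2D

Split into bytes (most-significant first): 57 DC AD 2C AC 2D.
In big-endian order the high byte comes first in memory.
So the memory order matches the most-significant-first order: 57 DC AD 2C AC 2D.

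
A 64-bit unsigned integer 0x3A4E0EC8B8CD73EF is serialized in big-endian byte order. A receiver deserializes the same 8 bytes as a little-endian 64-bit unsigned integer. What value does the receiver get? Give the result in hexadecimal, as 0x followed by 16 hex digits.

0xEF73CDB8C80E4E3A

Stored big-endian, the bytes at ascending addresses are 3A 4E 0E C8 B8 CD 73 EF.
Read back as little-endian, the first byte is least significant, giving 0xEF73CDB8C80E4E3A.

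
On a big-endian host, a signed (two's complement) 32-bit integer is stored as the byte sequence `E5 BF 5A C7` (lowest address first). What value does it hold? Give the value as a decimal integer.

-440444217

In big-endian order the high byte comes first in memory.
The bytes are already most-significant first: 0xE5BF5AC7.
Top bit is set, so as a signed 32-bit value this is 0xE5BF5AC7 − 2^32 = -440444217.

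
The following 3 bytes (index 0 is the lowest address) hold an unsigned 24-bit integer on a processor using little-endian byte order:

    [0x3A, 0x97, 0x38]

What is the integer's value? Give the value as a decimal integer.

3708730

In little-endian order the low byte comes first in memory.
Reassemble most-significant byte first: 38 97 3A → 0x38973A.
0x38973A = 3708730.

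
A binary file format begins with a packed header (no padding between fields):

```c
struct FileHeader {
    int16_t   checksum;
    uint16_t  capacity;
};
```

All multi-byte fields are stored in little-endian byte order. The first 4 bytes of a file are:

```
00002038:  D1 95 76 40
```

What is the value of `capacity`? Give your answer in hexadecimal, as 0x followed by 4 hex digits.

`capacity` follows `checksum` (2 bytes), so it starts at byte offset 2 and occupies 2 bytes.
Bytes at offsets 2..3: 76 40.
Little-endian stores the least-significant byte at the lowest address.
Reassemble most-significant byte first: 40 76 → 0x4076.

0x4076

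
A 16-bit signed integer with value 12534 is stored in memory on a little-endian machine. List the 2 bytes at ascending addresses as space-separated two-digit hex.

12534 in hexadecimal, padded to 16 bits, is 0x30F6.
Split into bytes (most-significant first): 30 F6.
Little-endian: lowest address holds the least-significant byte.
So at ascending addresses the bytes are F6 30.

F6 30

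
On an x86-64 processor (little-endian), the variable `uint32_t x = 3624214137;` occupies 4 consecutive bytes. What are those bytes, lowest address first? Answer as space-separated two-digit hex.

3624214137 in hexadecimal, padded to 32 bits, is 0xD8051E79.
Split into bytes (most-significant first): D8 05 1E 79.
Little-endian: lowest address holds the least-significant byte.
So at ascending addresses the bytes are 79 1E 05 D8.

79 1E 05 D8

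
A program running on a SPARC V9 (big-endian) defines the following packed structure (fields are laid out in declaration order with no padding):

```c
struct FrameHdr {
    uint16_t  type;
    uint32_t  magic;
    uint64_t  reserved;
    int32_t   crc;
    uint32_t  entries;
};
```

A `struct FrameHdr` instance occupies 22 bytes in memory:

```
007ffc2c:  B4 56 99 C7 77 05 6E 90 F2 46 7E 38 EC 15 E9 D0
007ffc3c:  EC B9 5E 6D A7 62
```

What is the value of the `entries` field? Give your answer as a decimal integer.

`entries` follows `type` (2 B), `magic` (4 B), `reserved` (8 B), `crc` (4 B), so it starts at offset 2 + 4 + 8 + 4 = 18 and occupies 4 bytes.
Bytes at offsets 18..21: 5E 6D A7 62.
Big-endian stores the most-significant byte at the lowest address.
The bytes are already most-significant first: 0x5E6DA762.
0x5E6DA762 = 1584244578.

1584244578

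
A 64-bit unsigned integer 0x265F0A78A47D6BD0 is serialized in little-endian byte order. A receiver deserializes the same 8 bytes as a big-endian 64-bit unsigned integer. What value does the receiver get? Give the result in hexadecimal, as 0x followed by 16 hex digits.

0xD06B7DA4780A5F26

Stored little-endian, the bytes at ascending addresses are D0 6B 7D A4 78 0A 5F 26.
Read back as big-endian, the last byte is least significant, giving 0xD06B7DA4780A5F26.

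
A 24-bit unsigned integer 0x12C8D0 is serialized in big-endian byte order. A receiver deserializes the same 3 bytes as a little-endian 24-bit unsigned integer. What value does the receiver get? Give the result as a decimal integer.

Stored big-endian, the bytes at ascending addresses are 12 C8 D0.
Read back as little-endian, the first byte is least significant, giving 0xD0C812.
0xD0C812 = 13682706.

13682706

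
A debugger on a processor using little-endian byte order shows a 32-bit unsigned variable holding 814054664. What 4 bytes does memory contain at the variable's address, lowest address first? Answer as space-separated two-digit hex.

814054664 in hexadecimal, padded to 32 bits, is 0x30857D08.
Split into bytes (most-significant first): 30 85 7D 08.
In little-endian order the low byte comes first in memory.
So at ascending addresses the bytes are 08 7D 85 30.

08 7D 85 30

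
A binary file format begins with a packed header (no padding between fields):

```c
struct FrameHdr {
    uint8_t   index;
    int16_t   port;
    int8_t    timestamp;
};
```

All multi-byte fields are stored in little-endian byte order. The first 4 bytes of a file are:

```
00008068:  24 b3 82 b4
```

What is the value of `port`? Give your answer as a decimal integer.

-32077

`port` follows `index` (1 byte), so it starts at byte offset 1 and occupies 2 bytes.
Bytes at offsets 1..2: B3 82.
In little-endian order the low byte comes first in memory.
Reassemble most-significant byte first: 82 B3 → 0x82B3.
Top bit is set, so as a signed 16-bit value this is 0x82B3 − 2^16 = -32077.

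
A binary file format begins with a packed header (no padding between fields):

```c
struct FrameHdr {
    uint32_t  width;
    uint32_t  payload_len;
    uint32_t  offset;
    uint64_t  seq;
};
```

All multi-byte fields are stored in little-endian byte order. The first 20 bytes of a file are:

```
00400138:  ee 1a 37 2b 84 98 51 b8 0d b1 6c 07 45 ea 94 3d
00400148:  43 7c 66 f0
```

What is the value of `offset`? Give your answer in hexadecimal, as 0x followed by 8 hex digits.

`offset` follows `width` (4 B), `payload_len` (4 B), so it starts at offset 4 + 4 = 8 and occupies 4 bytes.
Bytes at offsets 8..11: 0D B1 6C 07.
In little-endian order the low byte comes first in memory.
Reassemble most-significant byte first: 07 6C B1 0D → 0x076CB10D.

0x076CB10D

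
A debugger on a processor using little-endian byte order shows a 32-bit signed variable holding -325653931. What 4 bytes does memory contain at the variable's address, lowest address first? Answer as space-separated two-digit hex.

Two's complement of -325653931 in 32 bits: 325653931 = 0x136915AB; invert → 0xEC96EA54; add 1 → 0xEC96EA55.
Split into bytes (most-significant first): EC 96 EA 55.
In little-endian order the low byte comes first in memory.
So at ascending addresses the bytes are 55 EA 96 EC.

55 EA 96 EC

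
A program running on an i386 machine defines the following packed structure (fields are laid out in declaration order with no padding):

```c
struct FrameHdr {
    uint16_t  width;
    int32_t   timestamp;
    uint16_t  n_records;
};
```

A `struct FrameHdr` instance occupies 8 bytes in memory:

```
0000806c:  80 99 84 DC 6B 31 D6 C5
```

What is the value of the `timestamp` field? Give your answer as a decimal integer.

829152388

`timestamp` follows `width` (2 bytes), so it starts at byte offset 2 and occupies 4 bytes.
Bytes at offsets 2..5: 84 DC 6B 31.
Little-endian stores the least-significant byte at the lowest address.
Reassemble most-significant byte first: 31 6B DC 84 → 0x316BDC84.
0x316BDC84 = 829152388.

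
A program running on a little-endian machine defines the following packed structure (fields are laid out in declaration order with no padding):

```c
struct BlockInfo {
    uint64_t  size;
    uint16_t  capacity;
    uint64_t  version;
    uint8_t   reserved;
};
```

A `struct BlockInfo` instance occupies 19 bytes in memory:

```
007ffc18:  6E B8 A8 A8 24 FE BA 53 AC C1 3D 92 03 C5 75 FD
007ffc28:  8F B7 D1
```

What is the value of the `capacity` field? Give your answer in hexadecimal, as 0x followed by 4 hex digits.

`capacity` follows `size` (8 bytes), so it starts at byte offset 8 and occupies 2 bytes.
Bytes at offsets 8..9: AC C1.
Little-endian: lowest address holds the least-significant byte.
Reassemble most-significant byte first: C1 AC → 0xC1AC.

0xC1AC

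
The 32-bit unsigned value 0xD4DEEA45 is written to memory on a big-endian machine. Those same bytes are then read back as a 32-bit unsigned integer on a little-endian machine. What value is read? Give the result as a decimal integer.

1173020372

Stored big-endian, the bytes at ascending addresses are D4 DE EA 45.
Read back as little-endian, the first byte is least significant, giving 0x45EADED4.
0x45EADED4 = 1173020372.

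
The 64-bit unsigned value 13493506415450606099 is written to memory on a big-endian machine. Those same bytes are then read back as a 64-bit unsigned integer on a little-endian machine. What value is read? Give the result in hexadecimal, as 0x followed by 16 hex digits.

0x134A63DB979042BB

13493506415450606099 in 64-bit hexadecimal is 0xBB429097DB634A13.
Stored big-endian, the bytes at ascending addresses are BB 42 90 97 DB 63 4A 13.
Read back as little-endian, the first byte is least significant, giving 0x134A63DB979042BB.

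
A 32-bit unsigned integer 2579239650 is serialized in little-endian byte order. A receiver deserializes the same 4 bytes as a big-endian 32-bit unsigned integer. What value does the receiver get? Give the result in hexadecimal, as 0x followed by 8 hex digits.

0xE212BC99

2579239650 in 32-bit hexadecimal is 0x99BC12E2.
Stored little-endian, the bytes at ascending addresses are E2 12 BC 99.
Read back as big-endian, the last byte is least significant, giving 0xE212BC99.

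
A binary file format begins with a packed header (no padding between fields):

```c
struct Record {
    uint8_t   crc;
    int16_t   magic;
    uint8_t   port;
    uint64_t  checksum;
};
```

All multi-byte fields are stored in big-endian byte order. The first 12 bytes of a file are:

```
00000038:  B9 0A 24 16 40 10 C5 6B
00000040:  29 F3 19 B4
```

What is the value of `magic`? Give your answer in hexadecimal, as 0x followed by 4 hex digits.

0x0A24

`magic` follows `crc` (1 byte), so it starts at byte offset 1 and occupies 2 bytes.
Bytes at offsets 1..2: 0A 24.
Big-endian stores the most-significant byte at the lowest address.
The bytes are already most-significant first: 0x0A24.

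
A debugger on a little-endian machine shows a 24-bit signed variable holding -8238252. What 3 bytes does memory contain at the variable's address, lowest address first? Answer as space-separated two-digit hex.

54 4B 82

Two's complement of -8238252 in 24 bits: 8238252 = 0x7DB4AC; invert → 0x824B53; add 1 → 0x824B54.
Split into bytes (most-significant first): 82 4B 54.
In little-endian order the low byte comes first in memory.
So at ascending addresses the bytes are 54 4B 82.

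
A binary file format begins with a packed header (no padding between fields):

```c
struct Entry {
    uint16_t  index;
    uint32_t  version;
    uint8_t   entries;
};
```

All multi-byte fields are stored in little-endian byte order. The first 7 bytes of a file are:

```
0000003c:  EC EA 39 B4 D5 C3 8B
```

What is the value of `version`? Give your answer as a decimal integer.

`version` follows `index` (2 bytes), so it starts at byte offset 2 and occupies 4 bytes.
Bytes at offsets 2..5: 39 B4 D5 C3.
Little-endian stores the least-significant byte at the lowest address.
Reassemble most-significant byte first: C3 D5 B4 39 → 0xC3D5B439.
0xC3D5B439 = 3285562425.

3285562425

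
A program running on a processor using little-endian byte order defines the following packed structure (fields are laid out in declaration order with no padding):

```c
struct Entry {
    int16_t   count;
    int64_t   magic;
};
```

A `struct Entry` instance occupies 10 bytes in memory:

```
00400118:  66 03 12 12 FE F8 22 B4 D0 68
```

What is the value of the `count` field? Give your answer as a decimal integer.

`count` is the first field, at byte offset 0, occupying 2 bytes.
Bytes at offsets 0..1: 66 03.
Little-endian stores the least-significant byte at the lowest address.
Reassemble most-significant byte first: 03 66 → 0x0366.
0x0366 = 870.

870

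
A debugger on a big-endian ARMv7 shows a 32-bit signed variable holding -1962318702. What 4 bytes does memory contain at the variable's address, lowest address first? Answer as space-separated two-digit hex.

Two's complement of -1962318702 in 32 bits: 1962318702 = 0x74F69B6E; invert → 0x8B096491; add 1 → 0x8B096492.
Split into bytes (most-significant first): 8B 09 64 92.
In big-endian order the high byte comes first in memory.
So the memory order matches the most-significant-first order: 8B 09 64 92.

8B 09 64 92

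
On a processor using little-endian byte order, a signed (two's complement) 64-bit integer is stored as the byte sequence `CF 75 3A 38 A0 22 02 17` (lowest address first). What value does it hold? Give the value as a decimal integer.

1657925684359230927

Little-endian stores the least-significant byte at the lowest address.
Reassemble most-significant byte first: 17 02 22 A0 38 3A 75 CF → 0x170222A0383A75CF.
0x170222A0383A75CF = 1657925684359230927.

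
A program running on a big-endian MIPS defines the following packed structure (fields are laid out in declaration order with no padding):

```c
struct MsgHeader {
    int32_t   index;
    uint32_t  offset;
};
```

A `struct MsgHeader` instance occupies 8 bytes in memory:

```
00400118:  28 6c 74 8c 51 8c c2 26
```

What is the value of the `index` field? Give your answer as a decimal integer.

678196364

`index` is the first field, at byte offset 0, occupying 4 bytes.
Bytes at offsets 0..3: 28 6C 74 8C.
In big-endian order the high byte comes first in memory.
The bytes are already most-significant first: 0x286C748C.
0x286C748C = 678196364.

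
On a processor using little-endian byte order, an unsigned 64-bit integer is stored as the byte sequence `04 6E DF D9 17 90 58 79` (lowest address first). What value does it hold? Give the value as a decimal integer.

In little-endian order the low byte comes first in memory.
Reassemble most-significant byte first: 79 58 90 17 D9 DF 6E 04 → 0x79589017D9DF6E04.
0x79589017D9DF6E04 = 8743897108653764100.

8743897108653764100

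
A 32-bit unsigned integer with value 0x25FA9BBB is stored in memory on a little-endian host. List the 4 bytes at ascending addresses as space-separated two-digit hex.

BB 9B FA 25

Split into bytes (most-significant first): 25 FA 9B BB.
Little-endian: lowest address holds the least-significant byte.
So at ascending addresses the bytes are BB 9B FA 25.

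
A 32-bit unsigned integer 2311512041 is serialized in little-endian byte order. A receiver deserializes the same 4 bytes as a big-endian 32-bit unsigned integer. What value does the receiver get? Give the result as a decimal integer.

3923756681

2311512041 in 32-bit hexadecimal is 0x89C6DFE9.
Stored little-endian, the bytes at ascending addresses are E9 DF C6 89.
Read back as big-endian, the last byte is least significant, giving 0xE9DFC689.
0xE9DFC689 = 3923756681.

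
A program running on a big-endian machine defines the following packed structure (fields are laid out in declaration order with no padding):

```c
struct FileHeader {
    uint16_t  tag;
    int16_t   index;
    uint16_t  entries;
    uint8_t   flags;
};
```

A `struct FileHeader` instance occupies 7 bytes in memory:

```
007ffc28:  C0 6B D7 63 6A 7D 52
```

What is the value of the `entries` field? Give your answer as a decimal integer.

27261

`entries` follows `tag` (2 B), `index` (2 B), so it starts at offset 2 + 2 = 4 and occupies 2 bytes.
Bytes at offsets 4..5: 6A 7D.
In big-endian order the high byte comes first in memory.
The bytes are already most-significant first: 0x6A7D.
0x6A7D = 27261.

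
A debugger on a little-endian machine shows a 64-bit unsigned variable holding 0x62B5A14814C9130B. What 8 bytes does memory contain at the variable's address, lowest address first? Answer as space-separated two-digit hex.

0B 13 C9 14 48 A1 B5 62

Split into bytes (most-significant first): 62 B5 A1 48 14 C9 13 0B.
Little-endian: lowest address holds the least-significant byte.
So at ascending addresses the bytes are 0B 13 C9 14 48 A1 B5 62.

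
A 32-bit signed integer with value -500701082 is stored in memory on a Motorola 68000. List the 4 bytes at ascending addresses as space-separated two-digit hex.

Two's complement of -500701082 in 32 bits: 500701082 = 0x1DD8179A; invert → 0xE227E865; add 1 → 0xE227E866.
Split into bytes (most-significant first): E2 27 E8 66.
Big-endian stores the most-significant byte at the lowest address.
So the memory order matches the most-significant-first order: E2 27 E8 66.

E2 27 E8 66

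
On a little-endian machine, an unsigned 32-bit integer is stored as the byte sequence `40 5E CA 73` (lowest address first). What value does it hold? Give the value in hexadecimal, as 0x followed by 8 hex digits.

Little-endian stores the least-significant byte at the lowest address.
Reassemble most-significant byte first: 73 CA 5E 40 → 0x73CA5E40.

0x73CA5E40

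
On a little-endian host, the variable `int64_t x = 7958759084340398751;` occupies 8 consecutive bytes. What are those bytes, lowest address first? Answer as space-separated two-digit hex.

9F CA 05 4B 38 31 73 6E

7958759084340398751 in hexadecimal, padded to 64 bits, is 0x6E7331384B05CA9F.
Split into bytes (most-significant first): 6E 73 31 38 4B 05 CA 9F.
In little-endian order the low byte comes first in memory.
So at ascending addresses the bytes are 9F CA 05 4B 38 31 73 6E.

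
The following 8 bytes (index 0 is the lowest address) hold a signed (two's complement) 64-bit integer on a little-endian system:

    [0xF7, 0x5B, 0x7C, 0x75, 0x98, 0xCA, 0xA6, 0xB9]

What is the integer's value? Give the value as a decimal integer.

-5069141574403990537

Little-endian stores the least-significant byte at the lowest address.
Reassemble most-significant byte first: B9 A6 CA 98 75 7C 5B F7 → 0xB9A6CA98757C5BF7.
Top bit is set, so as a signed 64-bit value this is 0xB9A6CA98757C5BF7 − 2^64 = -5069141574403990537.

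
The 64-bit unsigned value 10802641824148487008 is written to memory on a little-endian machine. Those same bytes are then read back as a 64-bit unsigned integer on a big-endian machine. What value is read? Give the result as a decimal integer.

6988220016800950933

10802641824148487008 in 64-bit hexadecimal is 0x95EAB1811425FB60.
Stored little-endian, the bytes at ascending addresses are 60 FB 25 14 81 B1 EA 95.
Read back as big-endian, the last byte is least significant, giving 0x60FB251481B1EA95.
0x60FB251481B1EA95 = 6988220016800950933.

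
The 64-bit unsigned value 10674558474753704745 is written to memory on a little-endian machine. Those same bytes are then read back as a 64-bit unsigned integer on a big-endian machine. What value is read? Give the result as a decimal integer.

2991468109382427540

10674558474753704745 in 64-bit hexadecimal is 0x9423A66065D48329.
Stored little-endian, the bytes at ascending addresses are 29 83 D4 65 60 A6 23 94.
Read back as big-endian, the last byte is least significant, giving 0x2983D46560A62394.
0x2983D46560A62394 = 2991468109382427540.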